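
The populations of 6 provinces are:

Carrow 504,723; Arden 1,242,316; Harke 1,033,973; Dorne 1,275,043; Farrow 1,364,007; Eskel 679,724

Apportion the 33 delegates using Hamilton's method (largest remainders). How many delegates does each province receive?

Total 6099786; standard divisor 6099786/33 = 184842.
Standard quotas: Carrow 2.7306, Arden 6.7210, Harke 5.5938, Dorne 6.8980, Farrow 7.3793, Eskel 3.6773.
Lower quotas: Carrow 2, Arden 6, Harke 5, Dorne 6, Farrow 7, Eskel 3 (sum 29, leaving 4 seats).
Remainders in descending order: Dorne 0.8980, Carrow 0.7306, Arden 0.7210, Eskel 0.6773, Harke 0.5938, Farrow 0.3793.
Largest remainders: Dorne, Carrow, Arden, Eskel receive the extra seats.

Carrow=3; Arden=7; Harke=5; Dorne=7; Farrow=7; Eskel=4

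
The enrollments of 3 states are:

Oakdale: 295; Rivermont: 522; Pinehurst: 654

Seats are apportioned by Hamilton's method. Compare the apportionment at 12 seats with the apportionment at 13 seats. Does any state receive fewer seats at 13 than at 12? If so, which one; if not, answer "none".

At 12 seats: Oakdale 3, Rivermont 4, Pinehurst 5.
At 13 seats: Oakdale 2, Rivermont 5, Pinehurst 6.
Oakdale drops from 3 to 2.

Oakdale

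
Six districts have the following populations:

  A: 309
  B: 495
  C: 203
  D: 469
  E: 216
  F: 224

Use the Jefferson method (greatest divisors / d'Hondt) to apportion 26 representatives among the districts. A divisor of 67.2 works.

With modified divisor 67.2: modified quotas A 4.598, B 7.366, C 3.021, D 6.979, E 3.214, F 3.333.
Rounding down: A 4, B 7, C 3, D 6, E 3, F 3 (total 26).

A 4, B 7, C 3, D 6, E 3, F 3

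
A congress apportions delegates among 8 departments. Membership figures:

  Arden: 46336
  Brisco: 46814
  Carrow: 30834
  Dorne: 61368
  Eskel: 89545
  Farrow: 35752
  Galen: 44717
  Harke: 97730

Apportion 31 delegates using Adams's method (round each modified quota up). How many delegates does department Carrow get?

2

Standard divisor 453096/31 ≈ 14616; standard quotas: Arden 3.170, Brisco 3.203, Carrow 2.110, Dorne 4.199, Eskel 6.127, Farrow 2.446, Galen 3.059, Harke 6.687.
Rounding up gives 4, 4, 3, 5, 7, 3, 4, 7 = 37 seats, so the divisor must be adjusted.
With modified divisor 15900: modified quotas Arden 2.914, Brisco 2.944, Carrow 1.939, Dorne 3.860, Eskel 5.632, Farrow 2.249, Galen 2.812, Harke 6.147.
Rounding up: Arden 3, Brisco 3, Carrow 2, Dorne 4, Eskel 6, Farrow 3, Galen 3, Harke 7 (total 31).
Carrow receives 2.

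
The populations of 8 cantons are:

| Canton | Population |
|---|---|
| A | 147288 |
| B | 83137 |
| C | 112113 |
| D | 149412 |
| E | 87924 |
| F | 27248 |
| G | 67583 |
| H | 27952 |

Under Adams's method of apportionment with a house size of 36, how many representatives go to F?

2

Standard divisor 702657/36 ≈ 19518.25; standard quotas: A 7.546, B 4.259, C 5.744, D 7.655, E 4.505, F 1.396, G 3.463, H 1.432.
Rounding up gives 8, 5, 6, 8, 5, 2, 4, 2 = 40 seats, so the divisor must be adjusted.
With modified divisor 22200: modified quotas A 6.635, B 3.745, C 5.050, D 6.730, E 3.961, F 1.227, G 3.044, H 1.259.
Rounding up: A 7, B 4, C 6, D 7, E 4, F 2, G 4, H 2 (total 36).
F receives 2.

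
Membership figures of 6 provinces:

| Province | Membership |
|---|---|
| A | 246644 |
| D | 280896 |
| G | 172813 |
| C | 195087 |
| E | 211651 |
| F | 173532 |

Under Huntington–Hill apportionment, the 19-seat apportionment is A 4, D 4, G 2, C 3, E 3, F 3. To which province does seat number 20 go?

Priority for the next seat is population ÷ (√(s·(s+1))).
Priorities: A 55151.275, D 62810.255, G 70550.612, C 56316.766, E 61098.381, F 50094.373.
Highest priority: G.

G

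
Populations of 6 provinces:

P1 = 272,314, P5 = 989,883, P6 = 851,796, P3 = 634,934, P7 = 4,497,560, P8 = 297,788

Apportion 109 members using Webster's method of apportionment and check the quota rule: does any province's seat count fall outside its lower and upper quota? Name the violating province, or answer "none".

P7

Standard quotas: P1 3.934, P5 14.302, P6 12.307, P3 9.174, P7 64.981, P8 4.302.
Webster allocation: P1 4, P5 14, P6 12, P3 9, P7 66, P8 4.
P7 has quota 64.981 (lower 64, upper 65) but receives 66 — outside the quota interval.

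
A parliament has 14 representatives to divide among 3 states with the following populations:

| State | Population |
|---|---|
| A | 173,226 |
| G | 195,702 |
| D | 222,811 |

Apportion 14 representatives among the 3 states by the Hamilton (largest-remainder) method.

Total 591739; standard divisor 591739/14 ≈ 42267.071.
Standard quotas: A 4.0984, G 4.6301, D 5.2715.
Lower quotas: A 4, G 4, D 5 (sum 13, leaving 1 seat).
Remainders in descending order: G 0.6301, D 0.2715, A 0.0984.
The surplus seat goes to G.

A 4; G 5; D 5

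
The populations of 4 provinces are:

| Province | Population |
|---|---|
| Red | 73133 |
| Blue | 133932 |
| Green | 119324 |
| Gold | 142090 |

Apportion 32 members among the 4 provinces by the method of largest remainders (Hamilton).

The standard divisor is 468479/32 ≈ 14639.969.
Standard quotas: Red 4.9954, Blue 9.1484, Green 8.1506, Gold 9.7056.
Lower quotas: Red 4, Blue 9, Green 8, Gold 9 (sum 30, leaving 2 seats).
Remainders in descending order: Red 0.9954, Gold 0.7056, Green 0.1506, Blue 0.1484.
The surplus seats go to Red, Gold.

Red: 5, Blue: 9, Green: 8, Gold: 10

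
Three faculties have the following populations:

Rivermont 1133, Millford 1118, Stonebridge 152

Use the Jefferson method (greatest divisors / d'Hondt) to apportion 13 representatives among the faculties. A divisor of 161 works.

With modified divisor 161: modified quotas Rivermont 7.037, Millford 6.944, Stonebridge 0.944.
Rounding down: Rivermont 7, Millford 6, Stonebridge 0 (total 13).

Rivermont 7; Millford 6; Stonebridge 0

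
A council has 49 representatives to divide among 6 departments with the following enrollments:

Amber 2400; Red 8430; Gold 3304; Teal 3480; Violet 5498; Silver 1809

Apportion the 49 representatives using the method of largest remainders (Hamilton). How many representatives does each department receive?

Amber: 5, Red: 17, Gold: 6, Teal: 7, Violet: 11, Silver: 3

Total 24921; standard divisor 24921/49 ≈ 508.592.
Standard quotas: Amber 4.7189, Red 16.5752, Gold 6.4964, Teal 6.8424, Violet 10.8102, Silver 3.5569.
Lower quotas: Amber 4, Red 16, Gold 6, Teal 6, Violet 10, Silver 3 (sum 45, leaving 4 seats).
Remainders in descending order: Teal 0.8424, Violet 0.8102, Amber 0.7189, Red 0.5752, Silver 0.5569, Gold 0.4964.
The surplus seats go to Teal, Violet, Amber, Red.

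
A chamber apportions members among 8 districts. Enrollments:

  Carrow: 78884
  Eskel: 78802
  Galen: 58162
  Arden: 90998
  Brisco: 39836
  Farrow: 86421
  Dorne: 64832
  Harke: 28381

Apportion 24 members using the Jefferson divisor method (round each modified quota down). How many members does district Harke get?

Standard divisor 526316/24 ≈ 21929.833; standard quotas: Carrow 3.597, Eskel 3.593, Galen 2.652, Arden 4.150, Brisco 1.817, Farrow 3.941, Dorne 2.956, Harke 1.294.
Rounding down gives 3, 3, 2, 4, 1, 3, 2, 1 = 19 seats, so the divisor must be adjusted.
With modified divisor 19540: modified quotas Carrow 4.037, Eskel 4.033, Galen 2.977, Arden 4.657, Brisco 2.039, Farrow 4.423, Dorne 3.318, Harke 1.452.
Rounding down: Carrow 4, Eskel 4, Galen 2, Arden 4, Brisco 2, Farrow 4, Dorne 3, Harke 1 (total 24).
Harke receives 1.

1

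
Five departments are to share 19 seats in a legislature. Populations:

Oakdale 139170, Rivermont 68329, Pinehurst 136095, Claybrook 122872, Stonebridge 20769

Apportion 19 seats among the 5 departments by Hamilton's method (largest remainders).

Total 487235; standard divisor 487235/19 ≈ 25643.947.
Standard quotas: Oakdale 5.4270, Rivermont 2.6645, Pinehurst 5.3071, Claybrook 4.7915, Stonebridge 0.8099.
Lower quotas: Oakdale 5, Rivermont 2, Pinehurst 5, Claybrook 4, Stonebridge 0 (sum 16, leaving 3 seats).
Remainders in descending order: Stonebridge 0.8099, Claybrook 0.7915, Rivermont 0.6645, Oakdale 0.4270, Pinehurst 0.3071.
Largest remainders: Stonebridge, Claybrook, Rivermont receive the extra seats.

Oakdale: 5, Rivermont: 3, Pinehurst: 5, Claybrook: 5, Stonebridge: 1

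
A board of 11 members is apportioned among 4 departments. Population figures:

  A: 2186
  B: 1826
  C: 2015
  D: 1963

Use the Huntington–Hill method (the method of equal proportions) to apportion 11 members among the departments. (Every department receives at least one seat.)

A: 3; B: 2; C: 3; D: 3

With divisor 773: modified quotas A 2.828, B 2.362, C 2.607, D 2.539.
Geometric-mean thresholds: A √(2·3)=2.449, B √(2·3)=2.449, C √(2·3)=2.449, D √(2·3)=2.449.
Each quota rounded against its threshold gives A 3, B 2, C 3, D 3 (total 11).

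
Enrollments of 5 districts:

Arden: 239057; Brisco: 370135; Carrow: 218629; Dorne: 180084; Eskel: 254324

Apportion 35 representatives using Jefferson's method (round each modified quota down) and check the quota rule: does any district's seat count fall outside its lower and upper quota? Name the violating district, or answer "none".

Standard quotas: Arden 6.629, Brisco 10.263, Carrow 6.062, Dorne 4.993, Eskel 7.052.
Jefferson allocation: Arden 7, Brisco 10, Carrow 6, Dorne 5, Eskel 7.
Every allocation lies between the lower and upper quota.

none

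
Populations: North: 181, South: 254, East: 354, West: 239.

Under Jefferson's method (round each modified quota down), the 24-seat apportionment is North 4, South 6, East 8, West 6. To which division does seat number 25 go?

East

Priority for the next seat is population ÷ (current seats + 1).
Priorities: North 36.200, South 36.286, East 39.333, West 34.143.
Highest priority: East.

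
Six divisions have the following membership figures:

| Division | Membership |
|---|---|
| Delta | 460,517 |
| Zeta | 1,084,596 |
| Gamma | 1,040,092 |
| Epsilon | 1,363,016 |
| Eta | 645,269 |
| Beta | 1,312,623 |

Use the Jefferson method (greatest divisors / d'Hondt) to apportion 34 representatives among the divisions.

Standard divisor 5906113/34 ≈ 173709.206; standard quotas: Delta 2.651, Zeta 6.244, Gamma 5.988, Epsilon 7.847, Eta 3.715, Beta 7.556.
Rounding down gives 2, 6, 5, 7, 3, 7 = 30 seats, so the divisor must be adjusted.
With modified divisor 158100: modified quotas Delta 2.913, Zeta 6.860, Gamma 6.579, Epsilon 8.621, Eta 4.081, Beta 8.302.
Rounding down: Delta 2, Zeta 6, Gamma 6, Epsilon 8, Eta 4, Beta 8 (total 34).

Delta=2, Zeta=6, Gamma=6, Epsilon=8, Eta=4, Beta=8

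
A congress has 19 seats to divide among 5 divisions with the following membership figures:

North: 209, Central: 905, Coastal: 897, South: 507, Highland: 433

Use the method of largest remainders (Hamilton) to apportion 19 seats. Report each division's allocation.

North 1, Central 6, Coastal 6, South 3, Highland 3

Total 2951; standard divisor 2951/19 ≈ 155.316.
Standard quotas: North 1.346, Central 5.827, Coastal 5.775, South 3.264, Highland 2.788.
Lower quotas: North 1, Central 5, Coastal 5, South 3, Highland 2 (sum 16, leaving 3 seats).
Remainders in descending order: Central 0.827, Highland 0.788, Coastal 0.775, North 0.346, South 0.264.
The surplus seats go to Central, Highland, Coastal.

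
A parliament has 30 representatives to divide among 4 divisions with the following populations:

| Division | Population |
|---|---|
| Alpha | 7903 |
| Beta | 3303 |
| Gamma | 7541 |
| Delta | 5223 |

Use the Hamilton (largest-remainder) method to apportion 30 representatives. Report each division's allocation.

Alpha: 10, Beta: 4, Gamma: 9, Delta: 7

The standard divisor is 23970/30 = 799.
Standard quotas: Alpha 9.8911, Beta 4.1339, Gamma 9.4380, Delta 6.5369.
Lower quotas: Alpha 9, Beta 4, Gamma 9, Delta 6 (sum 28, leaving 2 seats).
Remainders in descending order: Alpha 0.8911, Delta 0.5369, Gamma 0.4380, Beta 0.1339.
The surplus seats go to Alpha, Delta.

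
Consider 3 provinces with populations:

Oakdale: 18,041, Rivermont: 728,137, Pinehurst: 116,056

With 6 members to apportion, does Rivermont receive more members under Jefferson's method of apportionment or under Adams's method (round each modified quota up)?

Jefferson

Jefferson: Oakdale 0, Rivermont 6, Pinehurst 0.
Adams: Oakdale 1, Rivermont 4, Pinehurst 1.
Rivermont gets 6 under Jefferson and 4 under Adams.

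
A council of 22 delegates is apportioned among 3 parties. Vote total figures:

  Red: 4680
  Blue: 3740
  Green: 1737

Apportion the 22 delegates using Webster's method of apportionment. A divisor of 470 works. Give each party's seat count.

Red=10, Blue=8, Green=4

With modified divisor 470: modified quotas Red 9.957, Blue 7.957, Green 3.696.
Rounding to the nearest integer: Red 10, Blue 8, Green 4 (total 22).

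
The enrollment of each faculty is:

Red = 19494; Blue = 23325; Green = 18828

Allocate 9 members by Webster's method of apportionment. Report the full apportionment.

Red 3, Blue 3, Green 3

Standard divisor 61647/9 ≈ 6849.667; standard quotas: Red 2.846, Blue 3.405, Green 2.749.
Rounding to the nearest integer gives Red 3, Blue 3, Green 3 — total 9, matching the house size, so no adjustment is needed.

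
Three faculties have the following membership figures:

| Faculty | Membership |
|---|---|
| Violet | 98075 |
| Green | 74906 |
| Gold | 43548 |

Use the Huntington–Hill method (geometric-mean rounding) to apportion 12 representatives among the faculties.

Violet 6; Green 4; Gold 2

With divisor 17842: modified quotas Violet 5.497, Green 4.198, Gold 2.441.
Geometric-mean thresholds: Violet √(5·6)=5.477, Green √(4·5)=4.472, Gold √(2·3)=2.449.
Each quota rounded against its threshold gives Violet 6, Green 4, Gold 2 (total 12).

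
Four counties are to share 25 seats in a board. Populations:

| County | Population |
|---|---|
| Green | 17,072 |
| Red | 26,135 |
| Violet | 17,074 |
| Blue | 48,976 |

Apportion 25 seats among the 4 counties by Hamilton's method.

Total 109257; standard divisor 109257/25 ≈ 4370.28.
Standard quotas: Green 3.9064, Red 5.9802, Violet 3.9068, Blue 11.2066.
Lower quotas: Green 3, Red 5, Violet 3, Blue 11 (sum 22, leaving 3 seats).
Remainders in descending order: Red 0.9802, Violet 0.9068, Green 0.9064, Blue 0.2066.
The surplus seats go to Red, Violet, Green.

Green=4, Red=6, Violet=4, Blue=11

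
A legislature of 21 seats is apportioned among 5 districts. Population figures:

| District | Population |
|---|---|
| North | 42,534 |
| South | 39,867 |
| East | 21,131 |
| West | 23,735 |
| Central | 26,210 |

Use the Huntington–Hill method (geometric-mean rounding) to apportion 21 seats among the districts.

North=6, South=5, East=3, West=3, Central=4

With divisor 7422: modified quotas North 5.731, South 5.371, East 2.847, West 3.198, Central 3.531.
Geometric-mean thresholds: North √(5·6)=5.477, South √(5·6)=5.477, East √(2·3)=2.449, West √(3·4)=3.464, Central √(3·4)=3.464.
Each quota rounded against its threshold gives North 6, South 5, East 3, West 3, Central 4 (total 21).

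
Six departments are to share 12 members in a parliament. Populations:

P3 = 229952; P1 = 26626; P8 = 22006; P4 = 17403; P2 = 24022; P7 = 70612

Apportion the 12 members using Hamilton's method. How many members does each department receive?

Standard divisor: 390621 ÷ 12 ≈ 32551.75.
Standard quotas: P3 7.0642, P1 0.8180, P8 0.6760, P4 0.5346, P2 0.7380, P7 2.1692.
Lower quotas: P3 7, P1 0, P8 0, P4 0, P2 0, P7 2 (sum 9, leaving 3 seats).
Remainders in descending order: P1 0.8180, P2 0.7380, P8 0.6760, P4 0.5346, P7 0.1692, P3 0.0642.
Largest remainders: P1, P2, P8 receive the extra seats.

P3=7, P1=1, P8=1, P4=0, P2=1, P7=2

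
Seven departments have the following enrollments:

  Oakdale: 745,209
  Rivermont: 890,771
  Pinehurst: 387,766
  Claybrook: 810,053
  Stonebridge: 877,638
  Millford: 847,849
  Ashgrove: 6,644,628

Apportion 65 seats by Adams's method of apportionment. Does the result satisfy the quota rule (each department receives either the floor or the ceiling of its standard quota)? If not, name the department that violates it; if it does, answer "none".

Standard quotas: Oakdale 4.323, Rivermont 5.168, Pinehurst 2.250, Claybrook 4.700, Stonebridge 5.092, Millford 4.919, Ashgrove 38.549.
Adams allocation: Oakdale 5, Rivermont 5, Pinehurst 3, Claybrook 5, Stonebridge 5, Millford 5, Ashgrove 37.
Ashgrove has quota 38.549 (lower 38, upper 39) but receives 37 — outside the quota interval.

Ashgrove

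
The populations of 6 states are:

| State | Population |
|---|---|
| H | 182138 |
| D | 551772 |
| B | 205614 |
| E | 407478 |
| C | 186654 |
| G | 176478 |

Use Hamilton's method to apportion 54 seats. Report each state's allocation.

Total 1710134; standard divisor 1710134/54 ≈ 31669.148.
Standard quotas: H 5.7513, D 17.4230, B 6.4926, E 12.8667, C 5.8939, G 5.5726.
Lower quotas: H 5, D 17, B 6, E 12, C 5, G 5 (sum 50, leaving 4 seats).
Remainders in descending order: C 0.8939, E 0.8667, H 0.7513, G 0.5726, B 0.4926, D 0.4230.
Largest remainders: C, E, H, G receive the extra seats.

H 6, D 17, B 6, E 13, C 6, G 6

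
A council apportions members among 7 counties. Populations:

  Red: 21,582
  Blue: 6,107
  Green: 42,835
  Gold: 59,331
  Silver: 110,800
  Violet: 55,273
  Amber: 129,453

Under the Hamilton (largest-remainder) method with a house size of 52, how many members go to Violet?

7

The standard divisor is 425381/52 ≈ 8180.404.
Standard quotas: Red 2.6383, Blue 0.7465, Green 5.2363, Gold 7.2528, Silver 13.5446, Violet 6.7568, Amber 15.8248.
Lower quotas: Red 2, Blue 0, Green 5, Gold 7, Silver 13, Violet 6, Amber 15 (sum 48, leaving 4 seats).
Remainders in descending order: Amber 0.8248, Violet 0.7568, Blue 0.7465, Red 0.6383, Silver 0.5446, Gold 0.2528, Green 0.2363.
The surplus seats go to Amber, Violet, Blue, Red.
Violet receives 7.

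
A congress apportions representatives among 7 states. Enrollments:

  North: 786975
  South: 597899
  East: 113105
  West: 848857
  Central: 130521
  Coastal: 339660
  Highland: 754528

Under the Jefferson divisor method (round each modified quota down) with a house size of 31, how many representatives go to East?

1

Standard divisor 3571545/31 ≈ 115211.129; standard quotas: North 6.831, South 5.190, East 0.982, West 7.368, Central 1.133, Coastal 2.948, Highland 6.549.
Rounding down gives 6, 5, 0, 7, 1, 2, 6 = 27 seats, so the divisor must be adjusted.
With modified divisor 106900: modified quotas North 7.362, South 5.593, East 1.058, West 7.941, Central 1.221, Coastal 3.177, Highland 7.058.
Rounding down: North 7, South 5, East 1, West 7, Central 1, Coastal 3, Highland 7 (total 31).
East receives 1.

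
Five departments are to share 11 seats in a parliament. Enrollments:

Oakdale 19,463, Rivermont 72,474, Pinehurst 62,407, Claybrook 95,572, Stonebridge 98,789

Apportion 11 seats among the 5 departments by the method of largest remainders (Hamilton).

Oakdale: 1, Rivermont: 2, Pinehurst: 2, Claybrook: 3, Stonebridge: 3

Standard divisor: 348705 ÷ 11 ≈ 31700.455.
Standard quotas: Oakdale 0.6140, Rivermont 2.2862, Pinehurst 1.9686, Claybrook 3.0148, Stonebridge 3.1163.
Lower quotas: Oakdale 0, Rivermont 2, Pinehurst 1, Claybrook 3, Stonebridge 3 (sum 9, leaving 2 seats).
Remainders in descending order: Pinehurst 0.9686, Oakdale 0.6140, Rivermont 0.2862, Stonebridge 0.1163, Claybrook 0.0148.
Largest remainders: Pinehurst, Oakdale receive the extra seats.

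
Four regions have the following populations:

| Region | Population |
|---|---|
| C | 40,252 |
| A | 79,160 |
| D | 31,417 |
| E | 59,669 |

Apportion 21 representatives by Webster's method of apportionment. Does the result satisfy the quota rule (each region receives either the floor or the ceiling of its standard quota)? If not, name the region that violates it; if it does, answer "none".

none

Standard quotas: C 4.016, A 7.897, D 3.134, E 5.953.
Webster allocation: C 4, A 8, D 3, E 6.
Every allocation lies between the lower and upper quota.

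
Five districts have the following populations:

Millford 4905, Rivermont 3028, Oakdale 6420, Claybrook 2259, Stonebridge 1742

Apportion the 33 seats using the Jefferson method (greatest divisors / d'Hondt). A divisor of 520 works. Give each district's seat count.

With modified divisor 520: modified quotas Millford 9.433, Rivermont 5.823, Oakdale 12.346, Claybrook 4.344, Stonebridge 3.350.
Rounding down: Millford 9, Rivermont 5, Oakdale 12, Claybrook 4, Stonebridge 3 (total 33).

Millford: 9, Rivermont: 5, Oakdale: 12, Claybrook: 4, Stonebridge: 3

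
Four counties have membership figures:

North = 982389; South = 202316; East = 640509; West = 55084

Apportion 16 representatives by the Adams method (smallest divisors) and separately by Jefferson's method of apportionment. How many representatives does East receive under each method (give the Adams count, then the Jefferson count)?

Adams: North 8, South 2, East 5, West 1.
Jefferson: North 9, South 1, East 6, West 0.
East gets 5 under Adams and 6 under Jefferson.

5 and 6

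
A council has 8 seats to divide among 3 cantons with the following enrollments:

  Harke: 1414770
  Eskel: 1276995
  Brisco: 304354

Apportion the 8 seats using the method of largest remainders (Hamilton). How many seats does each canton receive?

Harke=4, Eskel=3, Brisco=1

The standard divisor is 2996119/8 ≈ 374514.875.
Standard quotas: Harke 3.7776, Eskel 3.4097, Brisco 0.8127.
Lower quotas: Harke 3, Eskel 3, Brisco 0 (sum 6, leaving 2 seats).
Remainders in descending order: Brisco 0.8127, Harke 0.7776, Eskel 0.4097.
Largest remainders: Brisco, Harke receive the extra seats.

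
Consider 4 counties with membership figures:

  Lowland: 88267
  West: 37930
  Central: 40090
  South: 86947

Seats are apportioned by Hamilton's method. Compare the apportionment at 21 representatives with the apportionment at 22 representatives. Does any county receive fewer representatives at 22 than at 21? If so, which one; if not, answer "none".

At 21 seats: Lowland 7, West 3, Central 4, South 7.
At 22 seats: Lowland 8, West 3, Central 3, South 8.
Central drops from 4 to 3.

Central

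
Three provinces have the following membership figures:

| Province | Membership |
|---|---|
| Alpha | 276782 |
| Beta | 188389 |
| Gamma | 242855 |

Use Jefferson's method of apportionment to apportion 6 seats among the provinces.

Standard divisor 708026/6 ≈ 118004.333; standard quotas: Alpha 2.346, Beta 1.596, Gamma 2.058.
Rounding down gives 2, 1, 2 = 5 seats, so the divisor must be adjusted.
With modified divisor 93200: modified quotas Alpha 2.970, Beta 2.021, Gamma 2.606.
Rounding down: Alpha 2, Beta 2, Gamma 2 (total 6).

Alpha: 2, Beta: 2, Gamma: 2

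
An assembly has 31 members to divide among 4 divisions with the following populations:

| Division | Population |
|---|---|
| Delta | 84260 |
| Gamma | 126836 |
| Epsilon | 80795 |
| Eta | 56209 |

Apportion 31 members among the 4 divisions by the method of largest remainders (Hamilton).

Total 348100; standard divisor 348100/31 ≈ 11229.032.
Standard quotas: Delta 7.5038, Gamma 11.2954, Epsilon 7.1952, Eta 5.0057.
Lower quotas: Delta 7, Gamma 11, Epsilon 7, Eta 5 (sum 30, leaving 1 seat).
Remainders in descending order: Delta 0.5038, Gamma 0.2954, Epsilon 0.1952, Eta 0.0057.
Largest remainder: Delta receives the extra seat.

Delta 8; Gamma 11; Epsilon 7; Eta 5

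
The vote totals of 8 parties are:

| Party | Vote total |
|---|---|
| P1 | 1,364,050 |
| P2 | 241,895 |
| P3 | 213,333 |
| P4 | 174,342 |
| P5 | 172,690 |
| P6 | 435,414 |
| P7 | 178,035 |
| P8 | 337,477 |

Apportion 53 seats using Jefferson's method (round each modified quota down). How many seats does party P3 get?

3

Standard divisor 3117236/53 ≈ 58815.774; standard quotas: P1 23.192, P2 4.113, P3 3.627, P4 2.964, P5 2.936, P6 7.403, P7 3.027, P8 5.738.
Rounding down gives 23, 4, 3, 2, 2, 7, 3, 5 = 49 seats, so the divisor must be adjusted.
With modified divisor 55400: modified quotas P1 24.622, P2 4.366, P3 3.851, P4 3.147, P5 3.117, P6 7.859, P7 3.214, P8 6.092.
Rounding down: P1 24, P2 4, P3 3, P4 3, P5 3, P6 7, P7 3, P8 6 (total 53).
P3 receives 3.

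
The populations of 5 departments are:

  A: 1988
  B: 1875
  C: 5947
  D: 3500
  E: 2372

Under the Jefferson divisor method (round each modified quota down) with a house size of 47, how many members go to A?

6

Standard divisor 15682/47 ≈ 333.66; standard quotas: A 5.958, B 5.620, C 17.824, D 10.490, E 7.109.
Rounding down gives 5, 5, 17, 10, 7 = 44 seats, so the divisor must be adjusted.
With modified divisor 316: modified quotas A 6.291, B 5.934, C 18.820, D 11.076, E 7.506.
Rounding down: A 6, B 5, C 18, D 11, E 7 (total 47).
A receives 6.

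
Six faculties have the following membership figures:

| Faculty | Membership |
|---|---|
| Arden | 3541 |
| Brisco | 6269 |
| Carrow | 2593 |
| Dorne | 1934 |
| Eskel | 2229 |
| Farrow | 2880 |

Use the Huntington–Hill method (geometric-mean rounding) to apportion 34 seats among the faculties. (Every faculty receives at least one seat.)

With divisor 569: modified quotas Arden 6.223, Brisco 11.018, Carrow 4.557, Dorne 3.399, Eskel 3.917, Farrow 5.062.
Geometric-mean thresholds: Arden √(6·7)=6.481, Brisco √(11·12)=11.489, Carrow √(4·5)=4.472, Dorne √(3·4)=3.464, Eskel √(3·4)=3.464, Farrow √(5·6)=5.477.
Each quota rounded against its threshold gives Arden 6, Brisco 11, Carrow 5, Dorne 3, Eskel 4, Farrow 5 (total 34).

Arden 6; Brisco 11; Carrow 5; Dorne 3; Eskel 4; Farrow 5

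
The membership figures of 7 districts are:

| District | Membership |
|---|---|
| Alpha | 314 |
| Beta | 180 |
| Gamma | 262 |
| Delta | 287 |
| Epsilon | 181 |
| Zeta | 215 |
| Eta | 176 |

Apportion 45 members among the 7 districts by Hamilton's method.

Alpha: 9, Beta: 5, Gamma: 7, Delta: 8, Epsilon: 5, Zeta: 6, Eta: 5

Total 1615; standard divisor 1615/45 ≈ 35.889.
Standard quotas: Alpha 8.749, Beta 5.015, Gamma 7.300, Delta 7.997, Epsilon 5.043, Zeta 5.991, Eta 4.904.
Lower quotas: Alpha 8, Beta 5, Gamma 7, Delta 7, Epsilon 5, Zeta 5, Eta 4 (sum 41, leaving 4 seats).
Remainders in descending order: Delta 0.997, Zeta 0.991, Eta 0.904, Alpha 0.749, Gamma 0.300, Epsilon 0.043, Beta 0.015.
Largest remainders: Delta, Zeta, Eta, Alpha receive the extra seats.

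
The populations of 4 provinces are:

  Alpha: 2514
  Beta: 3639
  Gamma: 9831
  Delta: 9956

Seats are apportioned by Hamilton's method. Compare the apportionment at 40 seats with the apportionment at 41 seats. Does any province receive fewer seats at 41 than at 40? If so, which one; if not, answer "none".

none

At 40 seats: Alpha 4, Beta 6, Gamma 15, Delta 15.
At 41 seats: Alpha 4, Beta 6, Gamma 15, Delta 16.
No province's allocation decreased.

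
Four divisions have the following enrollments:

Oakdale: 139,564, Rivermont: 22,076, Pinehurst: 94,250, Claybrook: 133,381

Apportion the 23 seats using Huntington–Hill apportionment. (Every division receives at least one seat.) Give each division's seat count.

Oakdale=8, Rivermont=1, Pinehurst=6, Claybrook=8

With divisor 16828: modified quotas Oakdale 8.294, Rivermont 1.312, Pinehurst 5.601, Claybrook 7.926.
Geometric-mean thresholds: Oakdale √(8·9)=8.485, Rivermont √(1·2)=1.414, Pinehurst √(5·6)=5.477, Claybrook √(7·8)=7.483.
Each quota rounded against its threshold gives Oakdale 8, Rivermont 1, Pinehurst 6, Claybrook 8 (total 23).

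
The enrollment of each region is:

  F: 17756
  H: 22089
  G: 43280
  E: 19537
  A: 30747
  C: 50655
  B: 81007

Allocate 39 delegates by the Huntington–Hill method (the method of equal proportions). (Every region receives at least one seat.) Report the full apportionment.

With divisor 6822: modified quotas F 2.603, H 3.238, G 6.344, E 2.864, A 4.507, C 7.425, B 11.874.
Geometric-mean thresholds: F √(2·3)=2.449, H √(3·4)=3.464, G √(6·7)=6.481, E √(2·3)=2.449, A √(4·5)=4.472, C √(7·8)=7.483, B √(11·12)=11.489.
Each quota rounded against its threshold gives F 3, H 3, G 6, E 3, A 5, C 7, B 12 (total 39).

F 3, H 3, G 6, E 3, A 5, C 7, B 12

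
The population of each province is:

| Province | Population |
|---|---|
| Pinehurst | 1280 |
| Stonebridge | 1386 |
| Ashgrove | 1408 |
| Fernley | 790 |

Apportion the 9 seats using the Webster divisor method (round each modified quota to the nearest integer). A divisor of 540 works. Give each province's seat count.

With modified divisor 540: modified quotas Pinehurst 2.370, Stonebridge 2.567, Ashgrove 2.607, Fernley 1.463.
Rounding to the nearest integer: Pinehurst 2, Stonebridge 3, Ashgrove 3, Fernley 1 (total 9).

Pinehurst: 2, Stonebridge: 3, Ashgrove: 3, Fernley: 1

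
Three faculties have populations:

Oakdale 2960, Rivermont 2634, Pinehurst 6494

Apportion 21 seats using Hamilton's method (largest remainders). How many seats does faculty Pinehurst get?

Standard divisor: 12088 ÷ 21 ≈ 575.619.
Standard quotas: Oakdale 5.1423, Rivermont 4.5759, Pinehurst 11.2818.
Lower quotas: Oakdale 5, Rivermont 4, Pinehurst 11 (sum 20, leaving 1 seat).
Remainders in descending order: Rivermont 0.5759, Pinehurst 0.2818, Oakdale 0.1423.
Largest remainder: Rivermont receives the extra seat.
Pinehurst receives 11.

11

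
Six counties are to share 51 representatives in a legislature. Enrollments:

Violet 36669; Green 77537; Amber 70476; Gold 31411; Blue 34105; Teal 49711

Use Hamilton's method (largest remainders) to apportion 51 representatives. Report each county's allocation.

Standard divisor: 299909 ÷ 51 ≈ 5880.569.
Standard quotas: Violet 6.2356, Green 13.1853, Amber 11.9846, Gold 5.3415, Blue 5.7996, Teal 8.4534.
Lower quotas: Violet 6, Green 13, Amber 11, Gold 5, Blue 5, Teal 8 (sum 48, leaving 3 seats).
Remainders in descending order: Amber 0.9846, Blue 0.7996, Teal 0.4534, Gold 0.3415, Violet 0.2356, Green 0.1853.
Largest remainders: Amber, Blue, Teal receive the extra seats.

Violet: 6, Green: 13, Amber: 12, Gold: 5, Blue: 6, Teal: 9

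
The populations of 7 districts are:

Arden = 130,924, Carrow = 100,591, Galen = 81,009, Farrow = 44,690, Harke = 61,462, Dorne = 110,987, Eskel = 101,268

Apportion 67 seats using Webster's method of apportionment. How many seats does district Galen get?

8

Standard divisor 630931/67 ≈ 9416.881; standard quotas: Arden 13.903, Carrow 10.682, Galen 8.603, Farrow 4.746, Harke 6.527, Dorne 11.786, Eskel 10.754.
Rounding to the nearest integer gives 14, 11, 9, 5, 7, 12, 11 = 69 seats, so the divisor must be adjusted.
With modified divisor 9560: modified quotas Arden 13.695, Carrow 10.522, Galen 8.474, Farrow 4.675, Harke 6.429, Dorne 11.610, Eskel 10.593.
Rounding to the nearest integer: Arden 14, Carrow 11, Galen 8, Farrow 5, Harke 6, Dorne 12, Eskel 11 (total 67).
Galen receives 8.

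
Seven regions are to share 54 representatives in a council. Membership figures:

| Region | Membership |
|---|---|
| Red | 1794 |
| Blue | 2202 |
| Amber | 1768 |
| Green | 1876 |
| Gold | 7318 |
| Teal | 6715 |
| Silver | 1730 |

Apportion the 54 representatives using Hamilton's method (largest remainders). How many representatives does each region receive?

Red 4; Blue 5; Amber 4; Green 4; Gold 17; Teal 16; Silver 4

Total 23403; standard divisor 23403/54 ≈ 433.389.
Standard quotas: Red 4.1395, Blue 5.0809, Amber 4.0795, Green 4.3287, Gold 16.8855, Teal 15.4942, Silver 3.9918.
Lower quotas: Red 4, Blue 5, Amber 4, Green 4, Gold 16, Teal 15, Silver 3 (sum 51, leaving 3 seats).
Remainders in descending order: Silver 0.9918, Gold 0.8855, Teal 0.4942, Green 0.3287, Red 0.1395, Blue 0.0809, Amber 0.0795.
Largest remainders: Silver, Gold, Teal receive the extra seats.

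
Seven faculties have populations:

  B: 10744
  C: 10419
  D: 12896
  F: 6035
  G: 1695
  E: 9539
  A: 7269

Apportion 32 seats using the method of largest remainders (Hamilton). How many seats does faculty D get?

7

The standard divisor is 58597/32 ≈ 1831.156.
Standard quotas: B 5.8673, C 5.6898, D 7.0425, F 3.2957, G 0.9256, E 5.2093, A 3.9696.
Lower quotas: B 5, C 5, D 7, F 3, G 0, E 5, A 3 (sum 28, leaving 4 seats).
Remainders in descending order: A 0.9696, G 0.9256, B 0.8673, C 0.6898, F 0.2957, E 0.2093, D 0.0425.
Largest remainders: A, G, B, C receive the extra seats.
D receives 7.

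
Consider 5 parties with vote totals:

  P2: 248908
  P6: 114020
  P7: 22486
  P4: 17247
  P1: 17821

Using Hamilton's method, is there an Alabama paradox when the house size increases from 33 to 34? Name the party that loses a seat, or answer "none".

none

At 33 seats: P2 20, P6 9, P7 2, P4 1, P1 1.
At 34 seats: P2 20, P6 9, P7 2, P4 1, P1 2.
No party's allocation decreased.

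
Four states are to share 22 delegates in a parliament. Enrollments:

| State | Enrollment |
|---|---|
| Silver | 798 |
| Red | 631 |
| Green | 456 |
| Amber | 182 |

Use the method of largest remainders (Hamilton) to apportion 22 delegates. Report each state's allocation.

The standard divisor is 2067/22 ≈ 93.955.
Standard quotas: Silver 8.493, Red 6.716, Green 4.853, Amber 1.937.
Lower quotas: Silver 8, Red 6, Green 4, Amber 1 (sum 19, leaving 3 seats).
Remainders in descending order: Amber 0.937, Green 0.853, Red 0.716, Silver 0.493.
The surplus seats go to Amber, Green, Red.

Silver: 8, Red: 7, Green: 5, Amber: 2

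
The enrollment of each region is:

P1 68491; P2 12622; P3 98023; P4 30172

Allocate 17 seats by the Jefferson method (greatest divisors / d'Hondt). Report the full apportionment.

Standard divisor 209308/17 ≈ 12312.235; standard quotas: P1 5.563, P2 1.025, P3 7.961, P4 2.451.
Rounding down gives 5, 1, 7, 2 = 15 seats, so the divisor must be adjusted.
With modified divisor 11200: modified quotas P1 6.115, P2 1.127, P3 8.752, P4 2.694.
Rounding down: P1 6, P2 1, P3 8, P4 2 (total 17).

P1 6, P2 1, P3 8, P4 2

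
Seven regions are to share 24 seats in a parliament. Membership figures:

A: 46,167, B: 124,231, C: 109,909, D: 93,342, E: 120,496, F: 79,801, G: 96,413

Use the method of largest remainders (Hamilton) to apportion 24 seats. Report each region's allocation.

A 2; B 4; C 4; D 3; E 4; F 3; G 4

Standard divisor: 670359 ÷ 24 ≈ 27931.625.
Standard quotas: A 1.6529, B 4.4477, C 3.9349, D 3.3418, E 4.3140, F 2.8570, G 3.4518.
Lower quotas: A 1, B 4, C 3, D 3, E 4, F 2, G 3 (sum 20, leaving 4 seats).
Remainders in descending order: C 0.9349, F 0.8570, A 0.6529, G 0.4518, B 0.4477, D 0.3418, E 0.3140.
The surplus seats go to C, F, A, G.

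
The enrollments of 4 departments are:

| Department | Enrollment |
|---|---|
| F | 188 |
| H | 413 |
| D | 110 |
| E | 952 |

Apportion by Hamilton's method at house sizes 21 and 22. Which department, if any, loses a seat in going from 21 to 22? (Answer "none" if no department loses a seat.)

At 21 seats: F 2, H 5, D 2, E 12.
At 22 seats: F 3, H 5, D 1, E 13.
D drops from 2 to 1.

D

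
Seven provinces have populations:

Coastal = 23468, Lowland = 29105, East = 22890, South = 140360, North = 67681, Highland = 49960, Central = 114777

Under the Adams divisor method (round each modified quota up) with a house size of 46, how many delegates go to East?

3

Standard divisor 448241/46 ≈ 9744.37; standard quotas: Coastal 2.408, Lowland 2.987, East 2.349, South 14.404, North 6.946, Highland 5.127, Central 11.779.
Rounding up gives 3, 3, 3, 15, 7, 6, 12 = 49 seats, so the divisor must be adjusted.
With modified divisor 10600: modified quotas Coastal 2.214, Lowland 2.746, East 2.159, South 13.242, North 6.385, Highland 4.713, Central 10.828.
Rounding up: Coastal 3, Lowland 3, East 3, South 14, North 7, Highland 5, Central 11 (total 46).
East receives 3.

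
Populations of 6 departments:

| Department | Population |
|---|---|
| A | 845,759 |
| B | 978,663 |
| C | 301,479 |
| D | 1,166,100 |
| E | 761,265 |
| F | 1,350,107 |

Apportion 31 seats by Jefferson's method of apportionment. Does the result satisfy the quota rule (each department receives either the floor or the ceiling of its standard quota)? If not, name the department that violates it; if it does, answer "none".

none

Standard quotas: A 4.852, B 5.615, C 1.730, D 6.690, E 4.367, F 7.746.
Jefferson allocation: A 5, B 6, C 1, D 7, E 4, F 8.
Every allocation lies between the lower and upper quota.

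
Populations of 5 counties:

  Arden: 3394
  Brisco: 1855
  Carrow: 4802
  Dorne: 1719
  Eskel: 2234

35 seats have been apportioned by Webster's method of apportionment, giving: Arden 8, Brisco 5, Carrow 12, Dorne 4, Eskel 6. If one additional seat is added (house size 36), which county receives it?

Priority for the next seat is population ÷ (current seats + 0.5).
Priorities: Arden 399.294, Brisco 337.273, Carrow 384.160, Dorne 382.000, Eskel 343.692.
Highest priority: Arden.

Arden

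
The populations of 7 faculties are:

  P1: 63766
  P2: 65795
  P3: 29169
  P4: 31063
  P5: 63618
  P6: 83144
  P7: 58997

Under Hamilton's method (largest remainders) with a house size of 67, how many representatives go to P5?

11

Standard divisor: 395552 ÷ 67 ≈ 5903.761.
Standard quotas: P1 10.8009, P2 11.1446, P3 4.9407, P4 5.2616, P5 10.7758, P6 14.0832, P7 9.9931.
Lower quotas: P1 10, P2 11, P3 4, P4 5, P5 10, P6 14, P7 9 (sum 63, leaving 4 seats).
Remainders in descending order: P7 0.9931, P3 0.9407, P1 0.8009, P5 0.7758, P4 0.2616, P2 0.1446, P6 0.0832.
The surplus seats go to P7, P3, P1, P5.
P5 receives 11.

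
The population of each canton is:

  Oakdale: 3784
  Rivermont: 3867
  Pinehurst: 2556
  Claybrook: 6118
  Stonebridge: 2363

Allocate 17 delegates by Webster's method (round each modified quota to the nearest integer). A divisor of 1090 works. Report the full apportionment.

With modified divisor 1090: modified quotas Oakdale 3.472, Rivermont 3.548, Pinehurst 2.345, Claybrook 5.613, Stonebridge 2.168.
Rounding to the nearest integer: Oakdale 3, Rivermont 4, Pinehurst 2, Claybrook 6, Stonebridge 2 (total 17).

Oakdale 3, Rivermont 4, Pinehurst 2, Claybrook 6, Stonebridge 2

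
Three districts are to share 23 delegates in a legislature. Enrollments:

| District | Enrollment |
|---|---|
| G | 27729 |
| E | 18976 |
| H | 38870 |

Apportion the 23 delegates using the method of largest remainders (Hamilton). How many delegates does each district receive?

The standard divisor is 85575/23 ≈ 3720.652.
Standard quotas: G 7.4527, E 5.1002, H 10.4471.
Lower quotas: G 7, E 5, H 10 (sum 22, leaving 1 seat).
Remainders in descending order: G 0.4527, H 0.4471, E 0.1002.
Largest remainder: G receives the extra seat.

G 8; E 5; H 10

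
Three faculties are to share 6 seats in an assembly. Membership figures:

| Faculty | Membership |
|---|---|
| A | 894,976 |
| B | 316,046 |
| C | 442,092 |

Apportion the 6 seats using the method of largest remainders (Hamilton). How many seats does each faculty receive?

Total 1653114; standard divisor 1653114/6 = 275519.
Standard quotas: A 3.2483, B 1.1471, C 1.6046.
Lower quotas: A 3, B 1, C 1 (sum 5, leaving 1 seat).
Remainders in descending order: C 0.6046, A 0.2483, B 0.1471.
The surplus seat goes to C.

A=3, B=1, C=2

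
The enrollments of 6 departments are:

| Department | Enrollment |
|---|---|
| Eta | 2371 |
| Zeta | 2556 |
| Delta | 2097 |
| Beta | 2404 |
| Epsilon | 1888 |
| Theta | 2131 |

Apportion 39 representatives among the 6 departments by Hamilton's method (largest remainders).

Eta: 7, Zeta: 7, Delta: 6, Beta: 7, Epsilon: 6, Theta: 6

The standard divisor is 13447/39 ≈ 344.795.
Standard quotas: Eta 6.877, Zeta 7.413, Delta 6.082, Beta 6.972, Epsilon 5.476, Theta 6.180.
Lower quotas: Eta 6, Zeta 7, Delta 6, Beta 6, Epsilon 5, Theta 6 (sum 36, leaving 3 seats).
Remainders in descending order: Beta 0.972, Eta 0.877, Epsilon 0.476, Zeta 0.413, Theta 0.180, Delta 0.082.
The surplus seats go to Beta, Eta, Epsilon.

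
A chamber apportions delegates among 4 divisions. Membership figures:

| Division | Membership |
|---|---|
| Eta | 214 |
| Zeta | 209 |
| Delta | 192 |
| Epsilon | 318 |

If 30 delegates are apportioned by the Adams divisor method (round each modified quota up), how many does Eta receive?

Standard divisor 933/30 ≈ 31.1; standard quotas: Eta 6.881, Zeta 6.720, Delta 6.174, Epsilon 10.225.
Rounding up gives 7, 7, 7, 11 = 32 seats, so the divisor must be adjusted.
With modified divisor 33: modified quotas Eta 6.485, Zeta 6.333, Delta 5.818, Epsilon 9.636.
Rounding up: Eta 7, Zeta 7, Delta 6, Epsilon 10 (total 30).
Eta receives 7.

7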